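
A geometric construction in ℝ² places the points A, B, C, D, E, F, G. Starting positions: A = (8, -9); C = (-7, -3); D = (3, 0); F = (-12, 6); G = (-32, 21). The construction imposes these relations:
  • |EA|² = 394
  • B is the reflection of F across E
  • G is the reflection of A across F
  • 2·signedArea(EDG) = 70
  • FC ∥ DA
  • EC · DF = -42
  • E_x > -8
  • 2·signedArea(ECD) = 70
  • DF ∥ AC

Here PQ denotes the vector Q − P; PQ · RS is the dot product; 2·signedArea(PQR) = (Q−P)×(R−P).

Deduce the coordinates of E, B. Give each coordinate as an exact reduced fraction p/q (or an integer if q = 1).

B = (-2, 2)
E = (-7, 4)

1. E_x = -7  [2·signedArea(ECD) = 70 ∩ 2·signedArea(EDG) = 70]
2. E_y = 4  [2·signedArea(ECD) = 70 ∩ 2·signedArea(EDG) = 70]
   → E = (-7, 4)
3. B_x = -2  [B is the reflection of F across E]
4. B_y = 2  [B is the reflection of F across E]
   → B = (-2, 2)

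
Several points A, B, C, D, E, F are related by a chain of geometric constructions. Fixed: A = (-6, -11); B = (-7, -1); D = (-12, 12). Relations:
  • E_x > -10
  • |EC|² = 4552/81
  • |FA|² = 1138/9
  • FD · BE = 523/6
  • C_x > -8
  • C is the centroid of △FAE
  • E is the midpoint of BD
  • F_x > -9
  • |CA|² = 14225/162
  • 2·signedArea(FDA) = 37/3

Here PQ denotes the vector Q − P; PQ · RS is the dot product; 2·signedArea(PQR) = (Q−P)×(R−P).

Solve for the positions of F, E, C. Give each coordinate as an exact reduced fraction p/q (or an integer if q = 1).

1. E_x = -19/2  [E is the midpoint of BD]
2. E_y = 11/2  [E is the midpoint of BD]
   → E = (-19/2, 11/2)
3. F_x = -25/3  [2·signedArea(FDA) = 37/3 ∩ FD · BE = 523/6]
4. F_y = 0  [2·signedArea(FDA) = 37/3 ∩ FD · BE = 523/6]
   → F = (-25/3, 0)
5. C_x = -143/18  [C is the centroid of △FAE]
6. C_y = -11/6  [C is the centroid of △FAE]
   → C = (-143/18, -11/6)

C = (-143/18, -11/6)
E = (-19/2, 11/2)
F = (-25/3, 0)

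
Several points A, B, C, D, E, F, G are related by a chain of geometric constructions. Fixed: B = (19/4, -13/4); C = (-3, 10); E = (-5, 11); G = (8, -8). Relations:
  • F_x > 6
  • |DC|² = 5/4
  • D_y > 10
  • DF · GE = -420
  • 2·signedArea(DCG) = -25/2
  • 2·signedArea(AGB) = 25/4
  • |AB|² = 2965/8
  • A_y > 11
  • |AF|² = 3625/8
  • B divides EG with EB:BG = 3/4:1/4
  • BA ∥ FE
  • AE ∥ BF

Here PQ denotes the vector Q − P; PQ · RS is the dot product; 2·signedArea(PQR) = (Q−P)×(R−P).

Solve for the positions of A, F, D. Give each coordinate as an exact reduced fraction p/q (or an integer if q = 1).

A = (-7, 12)
D = (-4, 21/2)
F = (27/4, -17/4)

1. A_x = -7  [line -19/4·x + -13/4·y + 23/4 = 0 ∩ |AB|² = 2965/8]
2. A_y = 12  [line -19/4·x + -13/4·y + 23/4 = 0 ∩ |AB|² = 2965/8]
   → A = (-7, 12)
3. F_x = 27/4  [BA ∥ FE ∩ AE ∥ BF]
4. F_y = -17/4  [BA ∥ FE ∩ AE ∥ BF]
   → F = (27/4, -17/4)
5. D_x = -4  [2·signedArea(DCG) = -25/2 ∩ DF · GE = -420]
6. D_y = 21/2  [2·signedArea(DCG) = -25/2 ∩ DF · GE = -420]
   → D = (-4, 21/2)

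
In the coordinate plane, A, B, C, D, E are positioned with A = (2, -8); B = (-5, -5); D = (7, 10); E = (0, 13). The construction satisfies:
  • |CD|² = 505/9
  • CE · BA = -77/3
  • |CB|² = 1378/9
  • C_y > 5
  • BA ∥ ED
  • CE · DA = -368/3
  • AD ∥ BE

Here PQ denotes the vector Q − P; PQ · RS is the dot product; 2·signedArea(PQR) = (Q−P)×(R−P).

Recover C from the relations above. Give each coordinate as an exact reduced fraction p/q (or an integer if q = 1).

1. C_x = 2/3  [CE · BA = -77/3 ∩ CE · DA = -368/3]
2. C_y = 6  [CE · BA = -77/3 ∩ CE · DA = -368/3]
   → C = (2/3, 6)

C = (2/3, 6)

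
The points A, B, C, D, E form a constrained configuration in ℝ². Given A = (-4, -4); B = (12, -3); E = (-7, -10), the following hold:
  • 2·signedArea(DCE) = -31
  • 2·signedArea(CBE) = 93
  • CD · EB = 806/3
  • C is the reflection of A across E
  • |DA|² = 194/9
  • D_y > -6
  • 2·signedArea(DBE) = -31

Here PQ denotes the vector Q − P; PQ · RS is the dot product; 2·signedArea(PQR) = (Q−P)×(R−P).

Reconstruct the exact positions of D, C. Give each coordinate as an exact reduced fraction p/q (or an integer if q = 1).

C = (-10, -16)
D = (1/3, -17/3)

1. D_x = 1/3  [line 7·x + -19·y + -110 = 0 ∩ |DA|² = 194/9]
2. D_y = -17/3  [line 7·x + -19·y + -110 = 0 ∩ |DA|² = 194/9]
   → D = (1/3, -17/3)
3. C_x = -10  [C is the reflection of A across E]
4. C_y = -16  [C is the reflection of A across E]
   → C = (-10, -16)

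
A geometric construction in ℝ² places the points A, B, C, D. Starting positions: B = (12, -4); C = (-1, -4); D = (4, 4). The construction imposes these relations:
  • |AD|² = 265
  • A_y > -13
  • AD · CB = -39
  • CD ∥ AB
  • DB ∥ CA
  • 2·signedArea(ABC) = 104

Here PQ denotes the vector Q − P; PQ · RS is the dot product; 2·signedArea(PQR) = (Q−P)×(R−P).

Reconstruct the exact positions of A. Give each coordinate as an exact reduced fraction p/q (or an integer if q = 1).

A = (7, -12)

1. A_x = 7  [CD ∥ AB ∩ DB ∥ CA]
2. A_y = -12  [CD ∥ AB ∩ DB ∥ CA]
   → A = (7, -12)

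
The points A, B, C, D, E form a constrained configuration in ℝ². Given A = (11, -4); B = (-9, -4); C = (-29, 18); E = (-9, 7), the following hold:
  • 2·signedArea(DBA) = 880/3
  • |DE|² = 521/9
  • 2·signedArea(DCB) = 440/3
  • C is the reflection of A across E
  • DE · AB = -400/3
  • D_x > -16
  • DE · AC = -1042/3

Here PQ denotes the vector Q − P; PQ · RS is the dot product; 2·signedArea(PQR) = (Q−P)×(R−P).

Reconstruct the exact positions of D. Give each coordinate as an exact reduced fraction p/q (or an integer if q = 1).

1. D_x = -47/3  [2·signedArea(DCB) = 440/3 ∩ 2·signedArea(DBA) = 880/3]
2. D_y = 32/3  [2·signedArea(DCB) = 440/3 ∩ 2·signedArea(DBA) = 880/3]
   → D = (-47/3, 32/3)

D = (-47/3, 32/3)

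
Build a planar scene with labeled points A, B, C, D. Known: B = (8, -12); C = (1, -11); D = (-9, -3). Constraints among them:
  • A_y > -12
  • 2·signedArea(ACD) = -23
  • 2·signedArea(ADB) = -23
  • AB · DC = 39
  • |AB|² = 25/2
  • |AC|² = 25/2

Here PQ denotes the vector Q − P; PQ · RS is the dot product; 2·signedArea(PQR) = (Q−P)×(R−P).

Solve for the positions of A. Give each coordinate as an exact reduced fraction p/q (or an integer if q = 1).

A = (9/2, -23/2)

1. A_x = 9/2  [2·signedArea(ADB) = -23 ∩ AB · DC = 39]
2. A_y = -23/2  [2·signedArea(ADB) = -23 ∩ AB · DC = 39]
   → A = (9/2, -23/2)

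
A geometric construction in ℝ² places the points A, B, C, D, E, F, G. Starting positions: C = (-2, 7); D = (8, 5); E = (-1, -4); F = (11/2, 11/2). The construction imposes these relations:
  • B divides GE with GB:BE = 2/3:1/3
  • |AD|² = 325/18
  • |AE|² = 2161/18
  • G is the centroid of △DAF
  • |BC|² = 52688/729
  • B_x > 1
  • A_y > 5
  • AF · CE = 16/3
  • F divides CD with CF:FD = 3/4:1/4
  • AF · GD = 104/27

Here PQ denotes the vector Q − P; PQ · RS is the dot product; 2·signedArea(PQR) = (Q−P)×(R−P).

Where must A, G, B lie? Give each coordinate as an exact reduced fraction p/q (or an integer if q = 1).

A = (23/6, 35/6)
B = (34/27, -23/27)
G = (52/9, 49/9)

1. A_x = 23/6  [line -1·x + 11·y + -181/3 = 0 ∩ |AE|² = 2161/18]
2. A_y = 35/6  [line -1·x + 11·y + -181/3 = 0 ∩ |AE|² = 2161/18]
   → A = (23/6, 35/6)
3. G_x = 52/9  [G is the centroid of △DAF]
4. G_y = 49/9  [G is the centroid of △DAF]
   → G = (52/9, 49/9)
5. B_x = 34/27  [B divides GE with GB:BE = 2/3:1/3]
6. B_y = -23/27  [B divides GE with GB:BE = 2/3:1/3]
   → B = (34/27, -23/27)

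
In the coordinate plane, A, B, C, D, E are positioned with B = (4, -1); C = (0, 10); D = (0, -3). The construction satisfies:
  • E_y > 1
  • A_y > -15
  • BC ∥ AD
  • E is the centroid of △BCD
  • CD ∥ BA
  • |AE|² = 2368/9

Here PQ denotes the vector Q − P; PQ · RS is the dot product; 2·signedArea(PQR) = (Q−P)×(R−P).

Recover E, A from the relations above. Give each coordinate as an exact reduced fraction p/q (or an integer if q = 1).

1. E_x = 4/3  [E is the centroid of △BCD]
2. E_y = 2  [E is the centroid of △BCD]
   → E = (4/3, 2)
3. A_x = 4  [BC ∥ AD ∩ CD ∥ BA]
4. A_y = -14  [BC ∥ AD ∩ CD ∥ BA]
   → A = (4, -14)

A = (4, -14)
E = (4/3, 2)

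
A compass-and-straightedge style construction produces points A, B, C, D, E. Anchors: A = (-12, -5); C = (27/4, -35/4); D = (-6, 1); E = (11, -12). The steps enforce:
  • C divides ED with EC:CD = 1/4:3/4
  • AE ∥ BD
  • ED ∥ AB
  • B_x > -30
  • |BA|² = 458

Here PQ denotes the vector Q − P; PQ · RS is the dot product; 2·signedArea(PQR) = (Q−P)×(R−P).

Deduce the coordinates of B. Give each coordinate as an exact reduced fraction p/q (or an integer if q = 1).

B = (-29, 8)

1. B_x = -29  [AE ∥ BD ∩ ED ∥ AB]
2. B_y = 8  [AE ∥ BD ∩ ED ∥ AB]
   → B = (-29, 8)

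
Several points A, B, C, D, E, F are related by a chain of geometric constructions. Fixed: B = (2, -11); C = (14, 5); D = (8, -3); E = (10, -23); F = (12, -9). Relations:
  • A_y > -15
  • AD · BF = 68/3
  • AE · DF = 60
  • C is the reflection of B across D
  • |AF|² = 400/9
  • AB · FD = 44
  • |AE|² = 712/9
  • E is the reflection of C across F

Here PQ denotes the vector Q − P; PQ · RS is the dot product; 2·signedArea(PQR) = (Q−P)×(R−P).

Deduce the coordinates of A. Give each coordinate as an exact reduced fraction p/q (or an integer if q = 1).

A = (8, -43/3)

1. A_x = 8  [AE · DF = 60 ∩ AD · BF = 68/3]
2. A_y = -43/3  [AE · DF = 60 ∩ AD · BF = 68/3]
   → A = (8, -43/3)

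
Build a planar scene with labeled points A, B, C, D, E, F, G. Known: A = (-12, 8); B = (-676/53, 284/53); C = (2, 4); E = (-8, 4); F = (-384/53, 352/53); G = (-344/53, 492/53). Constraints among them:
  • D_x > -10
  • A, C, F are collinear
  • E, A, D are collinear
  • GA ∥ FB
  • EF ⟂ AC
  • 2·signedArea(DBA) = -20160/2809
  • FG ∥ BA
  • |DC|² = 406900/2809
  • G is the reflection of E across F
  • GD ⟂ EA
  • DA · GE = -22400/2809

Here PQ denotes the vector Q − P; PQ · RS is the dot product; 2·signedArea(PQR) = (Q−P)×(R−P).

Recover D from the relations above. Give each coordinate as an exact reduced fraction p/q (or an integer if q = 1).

1. D_x = -524/53  [E, A, D are collinear ∩ GD ⟂ EA]
2. D_y = 312/53  [E, A, D are collinear ∩ GD ⟂ EA]
   → D = (-524/53, 312/53)

D = (-524/53, 312/53)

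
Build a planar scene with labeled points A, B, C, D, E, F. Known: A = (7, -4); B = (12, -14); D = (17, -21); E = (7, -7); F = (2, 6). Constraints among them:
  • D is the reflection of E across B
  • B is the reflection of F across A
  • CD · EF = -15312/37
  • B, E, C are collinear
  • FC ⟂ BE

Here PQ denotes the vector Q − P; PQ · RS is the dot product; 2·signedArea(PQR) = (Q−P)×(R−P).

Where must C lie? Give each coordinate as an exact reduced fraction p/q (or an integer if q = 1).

1. C_x = -31/37  [B, E, C are collinear ∩ FC ⟂ BE]
2. C_y = 147/37  [B, E, C are collinear ∩ FC ⟂ BE]
   → C = (-31/37, 147/37)

C = (-31/37, 147/37)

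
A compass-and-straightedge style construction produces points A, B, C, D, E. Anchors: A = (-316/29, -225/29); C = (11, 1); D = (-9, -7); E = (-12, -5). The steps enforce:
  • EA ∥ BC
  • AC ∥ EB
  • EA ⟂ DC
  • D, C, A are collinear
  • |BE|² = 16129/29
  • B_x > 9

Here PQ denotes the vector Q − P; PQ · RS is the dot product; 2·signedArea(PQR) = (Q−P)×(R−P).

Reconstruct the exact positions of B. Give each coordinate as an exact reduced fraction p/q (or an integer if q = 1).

1. B_x = 287/29  [EA ∥ BC ∩ AC ∥ EB]
2. B_y = 109/29  [EA ∥ BC ∩ AC ∥ EB]
   → B = (287/29, 109/29)

B = (287/29, 109/29)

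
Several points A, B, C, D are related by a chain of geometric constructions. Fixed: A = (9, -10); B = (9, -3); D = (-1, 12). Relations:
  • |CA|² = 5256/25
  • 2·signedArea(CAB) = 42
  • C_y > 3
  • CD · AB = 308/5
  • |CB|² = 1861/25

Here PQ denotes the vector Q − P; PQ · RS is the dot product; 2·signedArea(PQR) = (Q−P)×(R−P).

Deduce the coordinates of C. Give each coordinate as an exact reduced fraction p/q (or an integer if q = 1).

C = (3, 16/5)

1. C_x = 3  [2·signedArea(CAB) = 42 ∩ CD · AB = 308/5]
2. C_y = 16/5  [2·signedArea(CAB) = 42 ∩ CD · AB = 308/5]
   → C = (3, 16/5)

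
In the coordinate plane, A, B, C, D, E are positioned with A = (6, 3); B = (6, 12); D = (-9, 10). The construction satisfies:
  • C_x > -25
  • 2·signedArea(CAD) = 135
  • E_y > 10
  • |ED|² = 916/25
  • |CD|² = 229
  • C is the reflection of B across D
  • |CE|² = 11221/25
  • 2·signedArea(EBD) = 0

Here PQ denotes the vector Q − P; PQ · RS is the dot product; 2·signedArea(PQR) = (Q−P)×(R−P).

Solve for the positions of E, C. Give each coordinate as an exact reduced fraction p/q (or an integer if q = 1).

C = (-24, 8)
E = (-3, 54/5)

1. E_x = -3  [line 2·x + -15·y + 168 = 0 ∩ |ED|² = 916/25]
2. E_y = 54/5  [line 2·x + -15·y + 168 = 0 ∩ |ED|² = 916/25]
   → E = (-3, 54/5)
3. C_x = -24  [C is the reflection of B across D]
4. C_y = 8  [C is the reflection of B across D]
   → C = (-24, 8)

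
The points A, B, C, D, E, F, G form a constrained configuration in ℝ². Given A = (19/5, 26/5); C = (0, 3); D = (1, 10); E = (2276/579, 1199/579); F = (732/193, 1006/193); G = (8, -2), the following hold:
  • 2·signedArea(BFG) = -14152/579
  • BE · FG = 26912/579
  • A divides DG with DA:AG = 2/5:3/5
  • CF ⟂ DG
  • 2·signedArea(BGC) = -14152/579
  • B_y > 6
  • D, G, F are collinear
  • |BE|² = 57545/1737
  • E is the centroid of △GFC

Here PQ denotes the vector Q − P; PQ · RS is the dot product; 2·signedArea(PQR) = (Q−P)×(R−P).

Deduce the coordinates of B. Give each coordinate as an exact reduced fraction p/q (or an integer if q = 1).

1. B_x = -80/579  [2·signedArea(BGC) = -14152/579 ∩ 2·signedArea(BFG) = -14152/579]
2. B_y = 3556/579  [2·signedArea(BGC) = -14152/579 ∩ 2·signedArea(BFG) = -14152/579]
   → B = (-80/579, 3556/579)

B = (-80/579, 3556/579)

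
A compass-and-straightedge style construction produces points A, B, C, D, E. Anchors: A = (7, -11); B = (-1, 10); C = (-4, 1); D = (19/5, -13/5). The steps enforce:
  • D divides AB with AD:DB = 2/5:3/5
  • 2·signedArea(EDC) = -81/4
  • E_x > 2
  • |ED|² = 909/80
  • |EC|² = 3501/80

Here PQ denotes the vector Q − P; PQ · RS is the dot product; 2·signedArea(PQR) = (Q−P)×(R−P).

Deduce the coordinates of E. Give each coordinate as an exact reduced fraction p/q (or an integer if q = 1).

E = (13/5, 11/20)

1. E_x = 13/5  [line -18/5·x + -39/5·y + 273/20 = 0 ∩ |EC|² = 3501/80]
2. E_y = 11/20  [line -18/5·x + -39/5·y + 273/20 = 0 ∩ |EC|² = 3501/80]
   → E = (13/5, 11/20)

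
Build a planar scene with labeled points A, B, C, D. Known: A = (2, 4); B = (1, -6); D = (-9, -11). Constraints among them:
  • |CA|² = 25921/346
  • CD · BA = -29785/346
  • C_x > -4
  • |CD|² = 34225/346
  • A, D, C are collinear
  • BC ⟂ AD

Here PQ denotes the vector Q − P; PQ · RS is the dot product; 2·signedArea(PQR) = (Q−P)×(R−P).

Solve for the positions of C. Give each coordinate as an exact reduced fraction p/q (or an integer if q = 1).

1. C_x = -1079/346  [A, D, C are collinear ∩ BC ⟂ AD]
2. C_y = -1031/346  [A, D, C are collinear ∩ BC ⟂ AD]
   → C = (-1079/346, -1031/346)

C = (-1079/346, -1031/346)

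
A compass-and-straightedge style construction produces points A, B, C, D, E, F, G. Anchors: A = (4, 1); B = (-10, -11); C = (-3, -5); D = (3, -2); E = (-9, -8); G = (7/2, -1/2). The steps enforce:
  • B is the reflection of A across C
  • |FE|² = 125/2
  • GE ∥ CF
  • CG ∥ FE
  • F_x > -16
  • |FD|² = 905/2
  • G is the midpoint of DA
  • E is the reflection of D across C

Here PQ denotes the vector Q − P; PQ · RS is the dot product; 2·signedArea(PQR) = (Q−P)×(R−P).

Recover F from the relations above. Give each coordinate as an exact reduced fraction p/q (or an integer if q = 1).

F = (-31/2, -25/2)

1. F_x = -31/2  [CG ∥ FE ∩ GE ∥ CF]
2. F_y = -25/2  [CG ∥ FE ∩ GE ∥ CF]
   → F = (-31/2, -25/2)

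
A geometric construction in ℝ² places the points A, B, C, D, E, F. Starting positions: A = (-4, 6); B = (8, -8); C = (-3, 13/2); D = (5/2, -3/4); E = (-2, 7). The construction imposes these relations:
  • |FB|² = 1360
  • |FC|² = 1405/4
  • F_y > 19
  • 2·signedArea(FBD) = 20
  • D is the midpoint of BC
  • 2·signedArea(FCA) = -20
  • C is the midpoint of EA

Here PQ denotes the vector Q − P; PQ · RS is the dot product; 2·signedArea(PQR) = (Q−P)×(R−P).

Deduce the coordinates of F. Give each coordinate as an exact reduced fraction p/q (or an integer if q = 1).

1. F_x = -16  [2·signedArea(FBD) = 20 ∩ 2·signedArea(FCA) = -20]
2. F_y = 20  [2·signedArea(FBD) = 20 ∩ 2·signedArea(FCA) = -20]
   → F = (-16, 20)

F = (-16, 20)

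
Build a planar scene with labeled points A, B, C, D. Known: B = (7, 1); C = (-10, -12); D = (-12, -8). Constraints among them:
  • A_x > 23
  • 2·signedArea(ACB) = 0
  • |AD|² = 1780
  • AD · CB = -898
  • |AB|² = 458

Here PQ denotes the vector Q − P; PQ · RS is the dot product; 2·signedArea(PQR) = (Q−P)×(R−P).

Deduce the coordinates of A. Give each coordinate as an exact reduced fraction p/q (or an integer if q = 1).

1. A_x = 24  [2·signedArea(ACB) = 0 ∩ AD · CB = -898]
2. A_y = 14  [2·signedArea(ACB) = 0 ∩ AD · CB = -898]
   → A = (24, 14)

A = (24, 14)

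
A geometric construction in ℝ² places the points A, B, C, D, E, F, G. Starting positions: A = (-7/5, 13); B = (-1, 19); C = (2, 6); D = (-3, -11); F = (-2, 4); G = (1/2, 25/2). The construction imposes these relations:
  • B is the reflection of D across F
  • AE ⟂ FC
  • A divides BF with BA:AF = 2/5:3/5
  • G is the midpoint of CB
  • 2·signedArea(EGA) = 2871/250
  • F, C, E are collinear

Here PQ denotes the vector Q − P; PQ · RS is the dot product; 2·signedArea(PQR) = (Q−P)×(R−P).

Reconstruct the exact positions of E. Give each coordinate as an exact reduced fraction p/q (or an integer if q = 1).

E = (52/25, 151/25)

1. E_x = 52/25  [F, C, E are collinear ∩ AE ⟂ FC]
2. E_y = 151/25  [F, C, E are collinear ∩ AE ⟂ FC]
   → E = (52/25, 151/25)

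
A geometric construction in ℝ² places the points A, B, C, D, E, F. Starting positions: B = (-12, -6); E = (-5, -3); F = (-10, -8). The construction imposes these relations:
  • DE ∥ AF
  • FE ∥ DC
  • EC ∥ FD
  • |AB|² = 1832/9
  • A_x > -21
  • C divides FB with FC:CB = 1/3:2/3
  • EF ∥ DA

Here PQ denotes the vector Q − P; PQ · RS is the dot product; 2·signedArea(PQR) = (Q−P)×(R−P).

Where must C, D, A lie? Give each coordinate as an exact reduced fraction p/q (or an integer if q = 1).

1. C_x = -32/3  [C divides FB with FC:CB = 1/3:2/3]
2. C_y = -22/3  [C divides FB with FC:CB = 1/3:2/3]
   → C = (-32/3, -22/3)
3. D_x = -47/3  [FE ∥ DC ∩ EC ∥ FD]
4. D_y = -37/3  [FE ∥ DC ∩ EC ∥ FD]
   → D = (-47/3, -37/3)
5. A_x = -62/3  [DE ∥ AF ∩ EF ∥ DA]
6. A_y = -52/3  [DE ∥ AF ∩ EF ∥ DA]
   → A = (-62/3, -52/3)

A = (-62/3, -52/3)
C = (-32/3, -22/3)
D = (-47/3, -37/3)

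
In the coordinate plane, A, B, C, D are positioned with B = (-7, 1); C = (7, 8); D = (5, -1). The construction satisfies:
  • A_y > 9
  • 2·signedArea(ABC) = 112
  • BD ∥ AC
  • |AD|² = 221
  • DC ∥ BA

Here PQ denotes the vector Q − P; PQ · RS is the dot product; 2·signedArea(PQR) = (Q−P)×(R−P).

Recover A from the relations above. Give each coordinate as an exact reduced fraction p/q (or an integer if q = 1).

1. A_x = -5  [BD ∥ AC ∩ DC ∥ BA]
2. A_y = 10  [BD ∥ AC ∩ DC ∥ BA]
   → A = (-5, 10)

A = (-5, 10)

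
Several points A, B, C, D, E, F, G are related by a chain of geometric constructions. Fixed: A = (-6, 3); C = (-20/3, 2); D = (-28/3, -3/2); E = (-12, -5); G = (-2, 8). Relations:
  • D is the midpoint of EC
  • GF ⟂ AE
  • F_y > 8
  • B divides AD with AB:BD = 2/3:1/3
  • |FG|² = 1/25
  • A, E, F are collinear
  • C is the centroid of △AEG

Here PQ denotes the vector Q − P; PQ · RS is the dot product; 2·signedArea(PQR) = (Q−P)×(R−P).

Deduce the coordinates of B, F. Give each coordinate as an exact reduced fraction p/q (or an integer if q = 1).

1. B_x = -74/9  [B divides AD with AB:BD = 2/3:1/3]
2. B_y = 0  [B divides AD with AB:BD = 2/3:1/3]
   → B = (-74/9, 0)
3. F_x = -54/25  [A, E, F are collinear ∩ GF ⟂ AE]
4. F_y = 203/25  [A, E, F are collinear ∩ GF ⟂ AE]
   → F = (-54/25, 203/25)

B = (-74/9, 0)
F = (-54/25, 203/25)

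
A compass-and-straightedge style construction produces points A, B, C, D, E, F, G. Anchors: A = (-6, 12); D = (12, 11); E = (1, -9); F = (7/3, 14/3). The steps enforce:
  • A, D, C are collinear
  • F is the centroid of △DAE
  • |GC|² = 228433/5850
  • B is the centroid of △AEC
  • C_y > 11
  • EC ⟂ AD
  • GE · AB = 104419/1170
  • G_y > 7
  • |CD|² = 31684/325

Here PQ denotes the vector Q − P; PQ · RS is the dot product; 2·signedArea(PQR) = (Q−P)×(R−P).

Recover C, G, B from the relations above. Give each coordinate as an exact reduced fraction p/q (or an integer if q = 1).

B = (-929/975, 1576/325)
C = (696/325, 3753/325)
G = (43/6, 47/6)

1. C_x = 696/325  [A, D, C are collinear ∩ EC ⟂ AD]
2. C_y = 3753/325  [A, D, C are collinear ∩ EC ⟂ AD]
   → C = (696/325, 3753/325)
3. B_x = -929/975  [B is the centroid of △AEC]
4. B_y = 1576/325  [B is the centroid of △AEC]
   → B = (-929/975, 1576/325)
5. G_x = 43/6  [line -4921/975·x + 2324/325·y + -116081/5850 = 0 ∩ |GC|² = 228433/5850]
6. G_y = 47/6  [line -4921/975·x + 2324/325·y + -116081/5850 = 0 ∩ |GC|² = 228433/5850]
   → G = (43/6, 47/6)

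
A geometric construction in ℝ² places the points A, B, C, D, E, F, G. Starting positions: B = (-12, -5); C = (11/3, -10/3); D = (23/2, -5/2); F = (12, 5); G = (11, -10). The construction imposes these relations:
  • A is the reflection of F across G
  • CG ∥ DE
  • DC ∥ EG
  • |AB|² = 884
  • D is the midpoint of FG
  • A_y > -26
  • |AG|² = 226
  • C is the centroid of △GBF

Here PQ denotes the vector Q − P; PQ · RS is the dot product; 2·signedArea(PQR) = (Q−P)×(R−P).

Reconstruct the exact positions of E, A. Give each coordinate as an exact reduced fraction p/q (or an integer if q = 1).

A = (10, -25)
E = (113/6, -55/6)

1. E_x = 113/6  [DC ∥ EG ∩ CG ∥ DE]
2. E_y = -55/6  [DC ∥ EG ∩ CG ∥ DE]
   → E = (113/6, -55/6)
3. A_x = 10  [A is the reflection of F across G]
4. A_y = -25  [A is the reflection of F across G]
   → A = (10, -25)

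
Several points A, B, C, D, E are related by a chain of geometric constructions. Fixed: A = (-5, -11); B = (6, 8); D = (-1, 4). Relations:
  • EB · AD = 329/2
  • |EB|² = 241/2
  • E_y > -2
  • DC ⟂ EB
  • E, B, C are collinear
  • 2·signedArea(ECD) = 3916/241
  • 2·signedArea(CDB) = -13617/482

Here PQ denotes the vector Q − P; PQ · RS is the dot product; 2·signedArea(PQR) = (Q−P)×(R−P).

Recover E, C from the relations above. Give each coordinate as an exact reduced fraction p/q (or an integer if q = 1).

1. E_x = 1/2  [line -4·x + -15·y + -41/2 = 0 ∩ |EB|² = 241/2]
2. E_y = -3/2  [line -4·x + -15·y + -41/2 = 0 ∩ |EB|² = 241/2]
   → E = (1/2, -3/2)
3. C_x = 1209/482  [E, B, C are collinear ∩ DC ⟂ EB]
4. C_y = 949/482  [E, B, C are collinear ∩ DC ⟂ EB]
   → C = (1209/482, 949/482)

C = (1209/482, 949/482)
E = (1/2, -3/2)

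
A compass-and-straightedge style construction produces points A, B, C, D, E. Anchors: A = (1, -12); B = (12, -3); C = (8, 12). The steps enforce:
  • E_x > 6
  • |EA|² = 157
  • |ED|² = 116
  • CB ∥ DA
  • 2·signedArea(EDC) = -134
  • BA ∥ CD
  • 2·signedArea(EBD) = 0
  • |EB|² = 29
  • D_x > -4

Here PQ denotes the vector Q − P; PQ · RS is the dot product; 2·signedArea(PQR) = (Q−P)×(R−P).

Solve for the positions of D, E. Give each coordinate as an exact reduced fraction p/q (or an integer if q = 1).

1. D_x = -3  [CB ∥ DA ∩ BA ∥ CD]
2. D_y = 3  [CB ∥ DA ∩ BA ∥ CD]
   → D = (-3, 3)
3. E_x = 7  [2·signedArea(EBD) = 0 ∩ 2·signedArea(EDC) = -134]
4. E_y = -1  [2·signedArea(EBD) = 0 ∩ 2·signedArea(EDC) = -134]
   → E = (7, -1)

D = (-3, 3)
E = (7, -1)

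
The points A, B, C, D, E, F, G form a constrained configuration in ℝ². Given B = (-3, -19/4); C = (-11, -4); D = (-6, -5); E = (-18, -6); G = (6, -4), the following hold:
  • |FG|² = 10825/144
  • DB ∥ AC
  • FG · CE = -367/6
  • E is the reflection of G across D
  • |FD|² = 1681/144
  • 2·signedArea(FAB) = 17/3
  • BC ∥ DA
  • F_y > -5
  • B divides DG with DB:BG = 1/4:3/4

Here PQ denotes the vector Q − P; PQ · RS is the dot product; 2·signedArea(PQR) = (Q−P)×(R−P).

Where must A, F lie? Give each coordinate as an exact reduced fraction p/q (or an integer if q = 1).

A = (-14, -17/4)
F = (-8/3, -17/4)

1. A_x = -14  [DB ∥ AC ∩ BC ∥ DA]
2. A_y = -17/4  [DB ∥ AC ∩ BC ∥ DA]
   → A = (-14, -17/4)
3. F_x = -8/3  [FG · CE = -367/6 ∩ 2·signedArea(FAB) = 17/3]
4. F_y = -17/4  [FG · CE = -367/6 ∩ 2·signedArea(FAB) = 17/3]
   → F = (-8/3, -17/4)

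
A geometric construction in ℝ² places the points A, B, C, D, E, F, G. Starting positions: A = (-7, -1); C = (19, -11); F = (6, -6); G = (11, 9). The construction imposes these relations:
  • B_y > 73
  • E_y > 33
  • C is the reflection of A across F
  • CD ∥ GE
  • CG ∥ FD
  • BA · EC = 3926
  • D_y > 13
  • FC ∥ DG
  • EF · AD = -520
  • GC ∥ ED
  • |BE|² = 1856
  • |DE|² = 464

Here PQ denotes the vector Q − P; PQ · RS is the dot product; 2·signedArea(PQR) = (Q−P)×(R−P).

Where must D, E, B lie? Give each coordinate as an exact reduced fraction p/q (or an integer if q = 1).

B = (-26, 74)
D = (-2, 14)
E = (-10, 34)

1. D_x = -2  [FC ∥ DG ∩ CG ∥ FD]
2. D_y = 14  [FC ∥ DG ∩ CG ∥ FD]
   → D = (-2, 14)
3. E_x = -10  [GC ∥ ED ∩ CD ∥ GE]
4. E_y = 34  [GC ∥ ED ∩ CD ∥ GE]
   → E = (-10, 34)
5. B_x = -26  [line -29·x + 45·y + -4084 = 0 ∩ |BE|² = 1856]
6. B_y = 74  [line -29·x + 45·y + -4084 = 0 ∩ |BE|² = 1856]
   → B = (-26, 74)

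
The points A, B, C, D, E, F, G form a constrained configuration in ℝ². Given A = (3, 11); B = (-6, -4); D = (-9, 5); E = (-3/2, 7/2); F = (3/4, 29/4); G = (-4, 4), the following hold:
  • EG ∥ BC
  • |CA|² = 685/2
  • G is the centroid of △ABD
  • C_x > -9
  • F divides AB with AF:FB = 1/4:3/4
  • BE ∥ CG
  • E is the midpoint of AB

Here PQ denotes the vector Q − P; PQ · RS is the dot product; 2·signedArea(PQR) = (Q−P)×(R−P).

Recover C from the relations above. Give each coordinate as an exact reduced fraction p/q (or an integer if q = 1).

C = (-17/2, -7/2)

1. C_x = -17/2  [BE ∥ CG ∩ EG ∥ BC]
2. C_y = -7/2  [BE ∥ CG ∩ EG ∥ BC]
   → C = (-17/2, -7/2)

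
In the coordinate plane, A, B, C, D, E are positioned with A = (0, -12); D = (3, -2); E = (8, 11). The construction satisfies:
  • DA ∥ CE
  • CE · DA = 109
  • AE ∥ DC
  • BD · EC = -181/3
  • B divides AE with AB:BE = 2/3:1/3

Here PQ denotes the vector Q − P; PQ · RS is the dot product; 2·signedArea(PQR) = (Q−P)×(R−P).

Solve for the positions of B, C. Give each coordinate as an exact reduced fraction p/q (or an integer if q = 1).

B = (16/3, 10/3)
C = (11, 21)

1. B_x = 16/3  [B divides AE with AB:BE = 2/3:1/3]
2. B_y = 10/3  [B divides AE with AB:BE = 2/3:1/3]
   → B = (16/3, 10/3)
3. C_x = 11  [DA ∥ CE ∩ AE ∥ DC]
4. C_y = 21  [DA ∥ CE ∩ AE ∥ DC]
   → C = (11, 21)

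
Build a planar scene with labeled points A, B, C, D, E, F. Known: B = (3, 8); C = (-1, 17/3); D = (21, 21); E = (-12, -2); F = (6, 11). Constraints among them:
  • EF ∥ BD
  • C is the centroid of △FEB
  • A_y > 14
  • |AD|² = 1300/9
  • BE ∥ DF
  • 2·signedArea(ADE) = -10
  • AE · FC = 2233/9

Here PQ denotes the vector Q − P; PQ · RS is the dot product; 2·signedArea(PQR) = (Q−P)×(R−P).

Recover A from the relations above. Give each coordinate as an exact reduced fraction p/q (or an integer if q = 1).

A = (11, 43/3)

1. A_x = 11  [AE · FC = 2233/9 ∩ 2·signedArea(ADE) = -10]
2. A_y = 43/3  [AE · FC = 2233/9 ∩ 2·signedArea(ADE) = -10]
   → A = (11, 43/3)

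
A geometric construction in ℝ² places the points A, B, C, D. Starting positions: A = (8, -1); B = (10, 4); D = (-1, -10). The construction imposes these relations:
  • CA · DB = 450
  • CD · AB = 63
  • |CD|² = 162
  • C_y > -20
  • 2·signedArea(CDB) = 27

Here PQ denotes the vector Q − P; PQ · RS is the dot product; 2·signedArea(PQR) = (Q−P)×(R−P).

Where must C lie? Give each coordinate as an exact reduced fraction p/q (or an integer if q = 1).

C = (-10, -19)

1. C_x = -10  [CA · DB = 450 ∩ 2·signedArea(CDB) = 27]
2. C_y = -19  [CA · DB = 450 ∩ 2·signedArea(CDB) = 27]
   → C = (-10, -19)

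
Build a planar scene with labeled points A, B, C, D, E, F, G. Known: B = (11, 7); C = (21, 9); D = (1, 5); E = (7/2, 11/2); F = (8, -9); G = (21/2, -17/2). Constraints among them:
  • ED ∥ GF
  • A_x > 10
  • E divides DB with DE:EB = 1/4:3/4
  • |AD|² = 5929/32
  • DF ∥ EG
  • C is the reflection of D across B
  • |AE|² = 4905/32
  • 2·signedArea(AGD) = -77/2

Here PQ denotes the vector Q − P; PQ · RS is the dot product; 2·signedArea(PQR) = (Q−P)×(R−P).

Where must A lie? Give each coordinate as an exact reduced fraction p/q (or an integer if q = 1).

A = (85/8, -37/8)

1. A_x = 85/8  [line -27/2·x + -19/2·y + 199/2 = 0 ∩ |AD|² = 5929/32]
2. A_y = -37/8  [line -27/2·x + -19/2·y + 199/2 = 0 ∩ |AD|² = 5929/32]
   → A = (85/8, -37/8)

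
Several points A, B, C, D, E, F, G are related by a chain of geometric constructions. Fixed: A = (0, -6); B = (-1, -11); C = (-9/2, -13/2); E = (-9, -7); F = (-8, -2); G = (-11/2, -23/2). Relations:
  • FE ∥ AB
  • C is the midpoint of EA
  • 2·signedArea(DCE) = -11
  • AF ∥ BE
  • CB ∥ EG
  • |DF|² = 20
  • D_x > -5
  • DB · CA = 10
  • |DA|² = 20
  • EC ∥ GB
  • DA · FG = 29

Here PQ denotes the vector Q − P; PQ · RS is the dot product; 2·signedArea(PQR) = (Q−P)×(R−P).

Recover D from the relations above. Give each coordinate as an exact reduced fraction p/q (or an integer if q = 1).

D = (-4, -4)

1. D_x = -4  [DB · CA = 10 ∩ 2·signedArea(DCE) = -11]
2. D_y = -4  [DB · CA = 10 ∩ 2·signedArea(DCE) = -11]
   → D = (-4, -4)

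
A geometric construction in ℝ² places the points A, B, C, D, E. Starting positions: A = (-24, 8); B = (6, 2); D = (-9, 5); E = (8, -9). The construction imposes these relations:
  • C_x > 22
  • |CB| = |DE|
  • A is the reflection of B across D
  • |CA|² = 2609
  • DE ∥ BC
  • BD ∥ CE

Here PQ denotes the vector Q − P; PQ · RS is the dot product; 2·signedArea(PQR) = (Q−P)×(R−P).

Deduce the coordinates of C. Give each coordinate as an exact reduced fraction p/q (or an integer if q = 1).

C = (23, -12)

1. C_x = 23  [BD ∥ CE ∩ DE ∥ BC]
2. C_y = -12  [BD ∥ CE ∩ DE ∥ BC]
   → C = (23, -12)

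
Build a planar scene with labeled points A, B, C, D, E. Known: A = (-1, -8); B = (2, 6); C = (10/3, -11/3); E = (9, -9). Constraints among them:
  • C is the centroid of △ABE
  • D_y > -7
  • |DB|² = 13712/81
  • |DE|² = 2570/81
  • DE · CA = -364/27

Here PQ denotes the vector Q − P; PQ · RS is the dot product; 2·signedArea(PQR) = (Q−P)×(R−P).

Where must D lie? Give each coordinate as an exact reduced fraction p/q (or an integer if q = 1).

1. D_x = 34/9  [line 13/3·x + 13/3·y + 364/27 = 0 ∩ |DE|² = 2570/81]
2. D_y = -62/9  [line 13/3·x + 13/3·y + 364/27 = 0 ∩ |DE|² = 2570/81]
   → D = (34/9, -62/9)

D = (34/9, -62/9)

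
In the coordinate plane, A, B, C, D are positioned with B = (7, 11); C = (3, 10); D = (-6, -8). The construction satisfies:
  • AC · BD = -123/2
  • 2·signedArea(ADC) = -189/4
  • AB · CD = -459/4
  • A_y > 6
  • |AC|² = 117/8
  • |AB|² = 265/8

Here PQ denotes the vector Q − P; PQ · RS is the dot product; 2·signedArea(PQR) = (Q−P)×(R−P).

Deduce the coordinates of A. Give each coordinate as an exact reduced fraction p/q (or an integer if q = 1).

1. A_x = 15/4  [AC · BD = -123/2 ∩ AB · CD = -459/4]
2. A_y = 25/4  [AC · BD = -123/2 ∩ AB · CD = -459/4]
   → A = (15/4, 25/4)

A = (15/4, 25/4)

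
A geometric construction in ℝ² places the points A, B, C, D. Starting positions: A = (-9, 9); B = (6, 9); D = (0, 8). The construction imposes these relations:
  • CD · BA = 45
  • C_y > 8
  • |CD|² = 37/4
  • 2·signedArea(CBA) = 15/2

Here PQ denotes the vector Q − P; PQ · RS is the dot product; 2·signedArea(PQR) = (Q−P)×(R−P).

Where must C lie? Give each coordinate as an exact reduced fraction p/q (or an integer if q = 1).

C = (3, 17/2)

1. C_x = 3  [2·signedArea(CBA) = 15/2 ∩ CD · BA = 45]
2. C_y = 17/2  [2·signedArea(CBA) = 15/2 ∩ CD · BA = 45]
   → C = (3, 17/2)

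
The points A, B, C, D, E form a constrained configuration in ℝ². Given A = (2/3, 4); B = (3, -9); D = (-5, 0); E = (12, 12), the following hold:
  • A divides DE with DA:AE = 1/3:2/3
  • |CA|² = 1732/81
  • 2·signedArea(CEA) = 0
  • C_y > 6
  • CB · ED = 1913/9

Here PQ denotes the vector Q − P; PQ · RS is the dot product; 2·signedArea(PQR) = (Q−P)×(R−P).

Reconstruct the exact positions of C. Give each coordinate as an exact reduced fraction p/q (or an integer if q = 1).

1. C_x = 40/9  [2·signedArea(CEA) = 0 ∩ CB · ED = 1913/9]
2. C_y = 20/3  [2·signedArea(CEA) = 0 ∩ CB · ED = 1913/9]
   → C = (40/9, 20/3)

C = (40/9, 20/3)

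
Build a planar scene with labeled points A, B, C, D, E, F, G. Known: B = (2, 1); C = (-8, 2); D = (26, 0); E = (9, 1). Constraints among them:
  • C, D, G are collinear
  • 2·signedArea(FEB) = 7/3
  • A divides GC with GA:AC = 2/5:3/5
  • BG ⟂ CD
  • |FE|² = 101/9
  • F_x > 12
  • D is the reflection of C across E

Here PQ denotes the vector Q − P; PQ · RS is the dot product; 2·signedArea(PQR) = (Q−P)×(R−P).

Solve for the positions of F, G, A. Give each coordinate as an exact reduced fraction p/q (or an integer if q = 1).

A = (-2879/1450, 2387/1450)
F = (37/3, 2/3)
G = (587/290, 409/290)

1. F_y = 2/3  [2·signedArea(FEB) = 7/3]
2. F_x = 37/3  [|FE|² = 101/9]
   → F = (37/3, 2/3)
3. G_x = 587/290  [C, D, G are collinear ∩ BG ⟂ CD]
4. G_y = 409/290  [C, D, G are collinear ∩ BG ⟂ CD]
   → G = (587/290, 409/290)
5. A_x = -2879/1450  [A divides GC with GA:AC = 2/5:3/5]
6. A_y = 2387/1450  [A divides GC with GA:AC = 2/5:3/5]
   → A = (-2879/1450, 2387/1450)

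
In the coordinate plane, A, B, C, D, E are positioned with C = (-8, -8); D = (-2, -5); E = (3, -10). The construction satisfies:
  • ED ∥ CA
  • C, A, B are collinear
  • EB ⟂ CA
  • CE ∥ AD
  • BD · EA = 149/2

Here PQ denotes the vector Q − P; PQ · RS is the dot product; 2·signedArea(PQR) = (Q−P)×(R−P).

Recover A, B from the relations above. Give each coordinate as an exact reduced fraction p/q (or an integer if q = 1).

1. A_x = -13  [CE ∥ AD ∩ ED ∥ CA]
2. A_y = -3  [CE ∥ AD ∩ ED ∥ CA]
   → A = (-13, -3)
3. B_x = -3/2  [C, A, B are collinear ∩ EB ⟂ CA]
4. B_y = -29/2  [C, A, B are collinear ∩ EB ⟂ CA]
   → B = (-3/2, -29/2)

A = (-13, -3)
B = (-3/2, -29/2)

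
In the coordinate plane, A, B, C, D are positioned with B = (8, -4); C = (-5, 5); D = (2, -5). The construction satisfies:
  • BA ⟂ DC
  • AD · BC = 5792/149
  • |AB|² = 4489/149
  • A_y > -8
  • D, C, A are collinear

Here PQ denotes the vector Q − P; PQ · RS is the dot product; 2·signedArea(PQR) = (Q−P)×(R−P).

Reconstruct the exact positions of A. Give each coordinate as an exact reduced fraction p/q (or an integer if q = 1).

1. A_x = 522/149  [D, C, A are collinear ∩ BA ⟂ DC]
2. A_y = -1065/149  [D, C, A are collinear ∩ BA ⟂ DC]
   → A = (522/149, -1065/149)

A = (522/149, -1065/149)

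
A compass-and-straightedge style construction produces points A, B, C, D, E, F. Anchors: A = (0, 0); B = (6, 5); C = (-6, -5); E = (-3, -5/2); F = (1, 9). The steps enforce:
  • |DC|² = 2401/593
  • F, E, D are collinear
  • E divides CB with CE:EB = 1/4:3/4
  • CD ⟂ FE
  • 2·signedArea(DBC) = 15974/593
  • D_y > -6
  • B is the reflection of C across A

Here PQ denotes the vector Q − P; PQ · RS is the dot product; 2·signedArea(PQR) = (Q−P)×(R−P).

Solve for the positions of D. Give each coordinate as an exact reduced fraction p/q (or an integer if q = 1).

D = (-2431/593, -3357/593)

1. D_x = -2431/593  [F, E, D are collinear ∩ CD ⟂ FE]
2. D_y = -3357/593  [F, E, D are collinear ∩ CD ⟂ FE]
   → D = (-2431/593, -3357/593)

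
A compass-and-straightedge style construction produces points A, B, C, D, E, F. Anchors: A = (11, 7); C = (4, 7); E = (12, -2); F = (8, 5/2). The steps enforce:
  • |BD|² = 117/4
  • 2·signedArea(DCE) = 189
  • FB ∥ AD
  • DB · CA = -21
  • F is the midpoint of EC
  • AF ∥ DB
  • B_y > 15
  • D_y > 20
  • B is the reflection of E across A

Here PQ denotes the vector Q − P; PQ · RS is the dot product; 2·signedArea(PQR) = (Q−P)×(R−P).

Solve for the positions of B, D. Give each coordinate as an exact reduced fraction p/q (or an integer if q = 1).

1. B_x = 10  [B is the reflection of E across A]
2. B_y = 16  [B is the reflection of E across A]
   → B = (10, 16)
3. D_x = 13  [AF ∥ DB ∩ FB ∥ AD]
4. D_y = 41/2  [AF ∥ DB ∩ FB ∥ AD]
   → D = (13, 41/2)

B = (10, 16)
D = (13, 41/2)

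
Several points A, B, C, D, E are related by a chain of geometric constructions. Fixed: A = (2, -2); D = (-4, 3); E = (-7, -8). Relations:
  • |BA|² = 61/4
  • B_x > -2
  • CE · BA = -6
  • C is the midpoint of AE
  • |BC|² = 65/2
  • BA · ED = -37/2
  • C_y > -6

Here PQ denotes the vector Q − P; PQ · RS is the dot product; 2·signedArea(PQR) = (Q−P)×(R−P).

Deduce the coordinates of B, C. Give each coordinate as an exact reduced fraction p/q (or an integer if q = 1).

B = (-1, 1/2)
C = (-5/2, -5)

1. C_x = -5/2  [C is the midpoint of AE]
2. C_y = -5  [C is the midpoint of AE]
   → C = (-5/2, -5)
3. B_x = -1  [BA · ED = -37/2 ∩ CE · BA = -6]
4. B_y = 1/2  [BA · ED = -37/2 ∩ CE · BA = -6]
   → B = (-1, 1/2)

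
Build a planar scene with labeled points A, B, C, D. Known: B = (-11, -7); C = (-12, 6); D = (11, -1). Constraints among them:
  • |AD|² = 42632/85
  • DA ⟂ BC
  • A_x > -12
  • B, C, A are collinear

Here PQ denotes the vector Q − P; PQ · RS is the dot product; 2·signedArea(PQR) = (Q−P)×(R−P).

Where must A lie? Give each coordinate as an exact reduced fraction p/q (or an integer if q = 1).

A = (-963/85, -231/85)

1. A_x = -963/85  [B, C, A are collinear ∩ DA ⟂ BC]
2. A_y = -231/85  [B, C, A are collinear ∩ DA ⟂ BC]
   → A = (-963/85, -231/85)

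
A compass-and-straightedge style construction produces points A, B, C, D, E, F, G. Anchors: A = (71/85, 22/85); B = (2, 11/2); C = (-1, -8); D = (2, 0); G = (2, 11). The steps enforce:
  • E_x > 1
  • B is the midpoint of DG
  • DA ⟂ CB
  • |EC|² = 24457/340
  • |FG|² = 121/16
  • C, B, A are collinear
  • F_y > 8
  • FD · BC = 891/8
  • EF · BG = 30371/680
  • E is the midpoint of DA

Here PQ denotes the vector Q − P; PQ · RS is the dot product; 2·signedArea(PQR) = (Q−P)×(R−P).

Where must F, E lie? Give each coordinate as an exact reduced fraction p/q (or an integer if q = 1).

1. E_x = 241/170  [E is the midpoint of DA]
2. E_y = 11/85  [E is the midpoint of DA]
   → E = (241/170, 11/85)
3. F_x = 2  [FD · BC = 891/8 ∩ EF · BG = 30371/680]
4. F_y = 33/4  [FD · BC = 891/8 ∩ EF · BG = 30371/680]
   → F = (2, 33/4)

E = (241/170, 11/85)
F = (2, 33/4)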